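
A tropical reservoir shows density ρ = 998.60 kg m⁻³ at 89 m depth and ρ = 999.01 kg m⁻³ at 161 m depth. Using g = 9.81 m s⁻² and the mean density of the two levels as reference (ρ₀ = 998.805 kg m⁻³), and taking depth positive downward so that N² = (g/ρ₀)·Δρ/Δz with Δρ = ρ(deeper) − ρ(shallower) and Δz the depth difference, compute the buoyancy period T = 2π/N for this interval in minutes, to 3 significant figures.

Δρ = 999.01 − 998.60 = 0.41 kg m⁻³ over Δz = 161 − 89 = 72 m.
N² = (9.81/998.805) × (0.41/72) = 5.5929 × 10⁻⁵ s⁻².
N = √(5.5929 × 10⁻⁵) = 7.4786 × 10⁻³ rad s⁻¹, so T = 2π/N = 840.16 s = 14.003 min ≈ 14.0 min.

14.0 min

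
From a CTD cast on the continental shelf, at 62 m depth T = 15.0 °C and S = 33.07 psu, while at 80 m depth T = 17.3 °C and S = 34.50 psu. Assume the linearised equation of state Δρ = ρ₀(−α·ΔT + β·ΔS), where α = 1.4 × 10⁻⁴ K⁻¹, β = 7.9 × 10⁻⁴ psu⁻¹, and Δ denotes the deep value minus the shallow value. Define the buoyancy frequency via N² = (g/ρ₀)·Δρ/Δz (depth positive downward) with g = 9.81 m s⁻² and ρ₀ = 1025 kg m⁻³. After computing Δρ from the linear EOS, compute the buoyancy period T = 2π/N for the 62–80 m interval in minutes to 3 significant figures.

4.99 min

ΔT = +2.3 K, ΔS = +1.43 psu (deep − shallow).
Δρ/ρ₀ = −αΔT + βΔS = -3.22 × 10⁻⁴ + 1.1297 × 10⁻³ = 8.077 × 10⁻⁴, so Δρ ≈ 0.8279 kg m⁻³.
N² = (g/ρ₀)·Δρ/Δz = g·(Δρ/ρ₀)/Δz = 9.81 × 8.077 × 10⁻⁴ / 18 = 4.4020 × 10⁻⁴ s⁻².
N = √(4.4020 × 10⁻⁴) = 0.020981 rad s⁻¹ → T = 2π/N = 299.47 s = 4.9912 min ≈ 4.99 min.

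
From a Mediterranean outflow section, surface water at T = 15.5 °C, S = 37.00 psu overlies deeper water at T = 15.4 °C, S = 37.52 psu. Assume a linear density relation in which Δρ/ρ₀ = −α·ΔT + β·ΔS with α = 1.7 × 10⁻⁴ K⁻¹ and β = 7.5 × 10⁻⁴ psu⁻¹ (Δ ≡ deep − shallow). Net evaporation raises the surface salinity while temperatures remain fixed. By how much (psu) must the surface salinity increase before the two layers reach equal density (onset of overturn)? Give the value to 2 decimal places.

Neutral buoyancy requires −α(T_deep − T_surf) + β(S_deep − S_surf′) = 0.
S_surf′ = S_deep − (α/β)·ΔT = 37.52 − (1.7 × 10⁻⁴/7.5 × 10⁻⁴)·(-0.1) = 37.5427 psu.
Increase required: 37.5427 − 37.00 = 0.5427 psu.

0.54 psu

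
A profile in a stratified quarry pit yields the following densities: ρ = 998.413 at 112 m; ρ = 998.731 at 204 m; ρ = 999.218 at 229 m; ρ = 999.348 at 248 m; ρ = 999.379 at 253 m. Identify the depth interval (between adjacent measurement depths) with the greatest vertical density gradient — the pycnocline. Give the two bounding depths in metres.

204–229 m

Compute the density gradient over each adjacent pair:
  112–204 m: Δρ/Δz = 0.318/92 = 3.5 × 10⁻³ kg m⁻⁴
  204–229 m: Δρ/Δz = 0.487/25 = 0.019 kg m⁻⁴
  229–248 m: Δρ/Δz = 0.130/19 = 6.8 × 10⁻³ kg m⁻⁴
  248–253 m: Δρ/Δz = 0.031/5 = 6.2 × 10⁻³ kg m⁻⁴
The largest gradient is in the 204–229 m interval — the pycnocline.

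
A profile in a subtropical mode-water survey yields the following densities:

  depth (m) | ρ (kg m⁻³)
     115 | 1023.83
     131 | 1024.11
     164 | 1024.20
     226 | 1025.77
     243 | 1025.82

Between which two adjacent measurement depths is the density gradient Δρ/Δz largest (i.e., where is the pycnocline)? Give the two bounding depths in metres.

Compute the density gradient over each adjacent pair:
  115–131 m: Δρ/Δz = 0.28/16 = 0.018 kg m⁻⁴
  131–164 m: Δρ/Δz = 0.09/33 = 2.7 × 10⁻³ kg m⁻⁴
  164–226 m: Δρ/Δz = 1.57/62 = 0.025 kg m⁻⁴
  226–243 m: Δρ/Δz = 0.05/17 = 2.9 × 10⁻³ kg m⁻⁴
The largest gradient is in the 164–226 m interval — the pycnocline.

164–226 m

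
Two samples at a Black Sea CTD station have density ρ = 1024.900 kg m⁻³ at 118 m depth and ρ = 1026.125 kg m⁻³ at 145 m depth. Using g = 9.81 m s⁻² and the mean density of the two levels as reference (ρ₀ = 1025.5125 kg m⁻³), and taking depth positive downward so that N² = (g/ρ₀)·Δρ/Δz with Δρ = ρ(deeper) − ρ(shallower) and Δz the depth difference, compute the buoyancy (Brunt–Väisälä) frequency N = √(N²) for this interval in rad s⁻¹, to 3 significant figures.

Δρ = 1026.125 − 1024.900 = 1.225 kg m⁻³ over Δz = 145 − 118 = 27 m.
N² = (9.81/1025.5125) × (1.225/27) = 4.3401 × 10⁻⁴ s⁻².
N = √(4.3401 × 10⁻⁴) = 0.020833 rad s⁻¹ ≈ 0.0208 rad s⁻¹.

0.0208 rad s⁻¹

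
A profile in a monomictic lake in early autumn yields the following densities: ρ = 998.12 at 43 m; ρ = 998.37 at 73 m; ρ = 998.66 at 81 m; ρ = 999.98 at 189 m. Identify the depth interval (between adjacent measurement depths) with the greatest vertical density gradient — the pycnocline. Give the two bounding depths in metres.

73–81 m

Compute the density gradient over each adjacent pair:
  43–73 m: Δρ/Δz = 0.25/30 = 8.3 × 10⁻³ kg m⁻⁴
  73–81 m: Δρ/Δz = 0.29/8 = 0.036 kg m⁻⁴
  81–189 m: Δρ/Δz = 1.32/108 = 0.012 kg m⁻⁴
The largest gradient is in the 73–81 m interval — the pycnocline.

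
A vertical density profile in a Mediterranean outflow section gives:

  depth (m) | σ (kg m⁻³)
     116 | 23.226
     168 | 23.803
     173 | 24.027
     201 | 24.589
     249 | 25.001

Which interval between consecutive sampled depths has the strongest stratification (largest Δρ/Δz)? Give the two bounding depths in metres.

Compute the density gradient over each adjacent pair:
  116–168 m: Δρ/Δz = 0.577/52 = 0.011 kg m⁻⁴
  168–173 m: Δρ/Δz = 0.224/5 = 0.045 kg m⁻⁴
  173–201 m: Δρ/Δz = 0.562/28 = 0.020 kg m⁻⁴
  201–249 m: Δρ/Δz = 0.412/48 = 8.6 × 10⁻³ kg m⁻⁴
The largest gradient is in the 168–173 m interval — the pycnocline.

168–173 m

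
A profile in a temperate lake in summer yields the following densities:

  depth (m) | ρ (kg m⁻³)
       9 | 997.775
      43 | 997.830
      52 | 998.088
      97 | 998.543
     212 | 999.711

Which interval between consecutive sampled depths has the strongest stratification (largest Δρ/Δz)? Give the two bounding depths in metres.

43–52 m

Compute the density gradient over each adjacent pair:
  9–43 m: Δρ/Δz = 0.055/34 = 1.6 × 10⁻³ kg m⁻⁴
  43–52 m: Δρ/Δz = 0.258/9 = 0.029 kg m⁻⁴
  52–97 m: Δρ/Δz = 0.455/45 = 0.010 kg m⁻⁴
  97–212 m: Δρ/Δz = 1.168/115 = 0.010 kg m⁻⁴
The largest gradient is in the 43–52 m interval — the pycnocline.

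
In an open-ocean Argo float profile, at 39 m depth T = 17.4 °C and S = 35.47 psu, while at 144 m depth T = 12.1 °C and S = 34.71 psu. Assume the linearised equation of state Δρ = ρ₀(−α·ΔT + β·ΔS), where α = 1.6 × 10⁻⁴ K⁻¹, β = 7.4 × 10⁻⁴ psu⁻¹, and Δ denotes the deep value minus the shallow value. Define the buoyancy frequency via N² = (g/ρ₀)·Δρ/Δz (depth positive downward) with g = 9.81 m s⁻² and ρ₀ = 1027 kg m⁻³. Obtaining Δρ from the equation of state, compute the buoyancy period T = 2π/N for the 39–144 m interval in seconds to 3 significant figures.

1.22 × 10³ s

ΔT = -5.3 K, ΔS = -0.76 psu (deep − shallow).
Δρ/ρ₀ = −αΔT + βΔS = 8.48 × 10⁻⁴ − 5.624 × 10⁻⁴ = 2.856 × 10⁻⁴, so Δρ ≈ 0.2933 kg m⁻³.
N² = (g/ρ₀)·Δρ/Δz = g·(Δρ/ρ₀)/Δz = 9.81 × 2.856 × 10⁻⁴ / 105 = 2.6683 × 10⁻⁵ s⁻².
N = √(2.6683 × 10⁻⁵) = 5.1656 × 10⁻³ rad s⁻¹ → T = 2π/N = 1.2164 × 10³ s ≈ 1.22 × 10³ s.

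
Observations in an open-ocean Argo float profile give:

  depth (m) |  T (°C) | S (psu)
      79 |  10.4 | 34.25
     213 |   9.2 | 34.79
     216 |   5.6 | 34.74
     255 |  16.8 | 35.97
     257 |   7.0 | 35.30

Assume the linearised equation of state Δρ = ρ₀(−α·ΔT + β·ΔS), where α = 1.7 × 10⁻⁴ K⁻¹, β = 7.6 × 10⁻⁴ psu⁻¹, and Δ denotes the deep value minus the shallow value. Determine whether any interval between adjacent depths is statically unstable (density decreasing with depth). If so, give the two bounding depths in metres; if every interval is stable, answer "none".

216–255 m

Evaluate Δρ/ρ₀ = −αΔT + βΔS across each adjacent pair:
  79–213 m: −αΔT+βΔS = −(1.7 × 10⁻⁴)(-1.2)+(7.6 × 10⁻⁴)(+0.54) = 6.1 × 10⁻⁴ → stable
  213–216 m: −αΔT+βΔS = −(1.7 × 10⁻⁴)(-3.6)+(7.6 × 10⁻⁴)(-0.05) = 5.7 × 10⁻⁴ → stable
  216–255 m: −αΔT+βΔS = −(1.7 × 10⁻⁴)(+11.2)+(7.6 × 10⁻⁴)(+1.23) = -9.7 × 10⁻⁴ → UNSTABLE
  255–257 m: −αΔT+βΔS = −(1.7 × 10⁻⁴)(-9.8)+(7.6 × 10⁻⁴)(-0.67) = 1.2 × 10⁻³ → stable
The 216–255 m interval has Δρ < 0: lighter water underlies denser water.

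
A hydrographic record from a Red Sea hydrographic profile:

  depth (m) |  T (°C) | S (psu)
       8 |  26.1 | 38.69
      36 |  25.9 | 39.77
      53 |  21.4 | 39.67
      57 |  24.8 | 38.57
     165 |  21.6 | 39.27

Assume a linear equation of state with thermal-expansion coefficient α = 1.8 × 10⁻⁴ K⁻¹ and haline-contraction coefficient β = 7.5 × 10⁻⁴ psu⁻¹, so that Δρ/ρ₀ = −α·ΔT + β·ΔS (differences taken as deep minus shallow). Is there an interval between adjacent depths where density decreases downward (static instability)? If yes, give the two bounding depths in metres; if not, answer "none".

Evaluate Δρ/ρ₀ = −αΔT + βΔS across each adjacent pair:
  8–36 m: −αΔT+βΔS = −(1.8 × 10⁻⁴)(-0.2)+(7.5 × 10⁻⁴)(+1.08) = 8.5 × 10⁻⁴ → stable
  36–53 m: −αΔT+βΔS = −(1.8 × 10⁻⁴)(-4.5)+(7.5 × 10⁻⁴)(-0.10) = 7.4 × 10⁻⁴ → stable
  53–57 m: −αΔT+βΔS = −(1.8 × 10⁻⁴)(+3.4)+(7.5 × 10⁻⁴)(-1.10) = -1.4 × 10⁻³ → UNSTABLE
  57–165 m: −αΔT+βΔS = −(1.8 × 10⁻⁴)(-3.2)+(7.5 × 10⁻⁴)(+0.70) = 1.1 × 10⁻³ → stable
The 53–57 m interval has Δρ < 0: lighter water underlies denser water.

53–57 m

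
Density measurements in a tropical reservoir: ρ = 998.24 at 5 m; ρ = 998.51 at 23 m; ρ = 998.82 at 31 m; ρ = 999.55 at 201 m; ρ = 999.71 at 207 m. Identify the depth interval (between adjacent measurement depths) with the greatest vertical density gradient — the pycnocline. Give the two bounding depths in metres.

Compute the density gradient over each adjacent pair:
  5–23 m: Δρ/Δz = 0.27/18 = 0.015 kg m⁻⁴
  23–31 m: Δρ/Δz = 0.31/8 = 0.039 kg m⁻⁴
  31–201 m: Δρ/Δz = 0.73/170 = 4.3 × 10⁻³ kg m⁻⁴
  201–207 m: Δρ/Δz = 0.16/6 = 0.027 kg m⁻⁴
The largest gradient is in the 23–31 m interval — the pycnocline.

23–31 m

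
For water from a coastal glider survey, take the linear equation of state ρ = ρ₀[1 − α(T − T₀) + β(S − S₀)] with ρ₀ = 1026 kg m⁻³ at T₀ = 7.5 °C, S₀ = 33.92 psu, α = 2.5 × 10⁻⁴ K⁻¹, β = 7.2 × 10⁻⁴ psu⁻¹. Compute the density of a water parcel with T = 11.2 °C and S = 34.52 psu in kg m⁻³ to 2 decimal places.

T − T₀ = +3.7 K, S − S₀ = +0.60 psu.
Bracket = 1 − α·(+3.7) + β·(+0.60) = 1 + (-4.93 × 10⁻⁴) = 0.9995070.
ρ = 1026 × 0.9995070 = 1025.49 kg m⁻³.

1025.49 kg m⁻³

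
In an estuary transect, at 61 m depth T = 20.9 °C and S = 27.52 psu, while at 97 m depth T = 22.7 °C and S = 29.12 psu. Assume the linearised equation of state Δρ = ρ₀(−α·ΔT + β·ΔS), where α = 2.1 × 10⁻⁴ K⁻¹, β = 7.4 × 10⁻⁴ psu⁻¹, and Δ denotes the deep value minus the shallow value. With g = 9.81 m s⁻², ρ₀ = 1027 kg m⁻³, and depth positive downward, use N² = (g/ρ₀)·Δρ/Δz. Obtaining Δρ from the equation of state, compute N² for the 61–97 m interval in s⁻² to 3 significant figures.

2.20 × 10⁻⁴ s⁻²

ΔT = +1.8 K, ΔS = +1.60 psu (deep − shallow).
Δρ/ρ₀ = −αΔT + βΔS = -3.78 × 10⁻⁴ + 1.184 × 10⁻³ = 8.06 × 10⁻⁴, so Δρ ≈ 0.8278 kg m⁻³.
N² = (g/ρ₀)·Δρ/Δz = g·(Δρ/ρ₀)/Δz = 9.81 × 8.06 × 10⁻⁴ / 36 = 2.1964 × 10⁻⁴ s⁻² ≈ 2.20 × 10⁻⁴ s⁻².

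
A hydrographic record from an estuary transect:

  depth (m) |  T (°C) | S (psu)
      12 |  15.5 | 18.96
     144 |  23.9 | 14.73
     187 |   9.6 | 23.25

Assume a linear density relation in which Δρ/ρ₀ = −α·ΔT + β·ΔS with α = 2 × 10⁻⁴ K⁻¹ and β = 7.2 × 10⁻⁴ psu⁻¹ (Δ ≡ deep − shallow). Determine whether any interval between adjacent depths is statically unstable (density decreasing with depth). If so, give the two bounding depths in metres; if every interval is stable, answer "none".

12–144 m

Evaluate Δρ/ρ₀ = −αΔT + βΔS across each adjacent pair:
  12–144 m: −αΔT+βΔS = −(2 × 10⁻⁴)(+8.4)+(7.2 × 10⁻⁴)(-4.23) = -4.7 × 10⁻³ → UNSTABLE
  144–187 m: −αΔT+βΔS = −(2 × 10⁻⁴)(-14.3)+(7.2 × 10⁻⁴)(+8.52) = 9.0 × 10⁻³ → stable
The 12–144 m interval has Δρ < 0: lighter water underlies denser water.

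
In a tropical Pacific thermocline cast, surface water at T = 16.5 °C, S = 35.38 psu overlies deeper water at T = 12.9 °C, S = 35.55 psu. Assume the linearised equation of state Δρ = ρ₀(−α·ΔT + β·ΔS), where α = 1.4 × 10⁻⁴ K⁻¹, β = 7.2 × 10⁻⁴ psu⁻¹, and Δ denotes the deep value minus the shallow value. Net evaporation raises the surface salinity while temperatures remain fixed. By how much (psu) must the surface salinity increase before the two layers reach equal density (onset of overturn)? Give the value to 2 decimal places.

Neutral buoyancy requires −α(T_deep − T_surf) + β(S_deep − S_surf′) = 0.
S_surf′ = S_deep − (α/β)·ΔT = 35.55 − (1.4 × 10⁻⁴/7.2 × 10⁻⁴)·(-3.6) = 36.2500 psu.
Increase required: 36.2500 − 35.38 = 0.8700 psu.

0.87 psu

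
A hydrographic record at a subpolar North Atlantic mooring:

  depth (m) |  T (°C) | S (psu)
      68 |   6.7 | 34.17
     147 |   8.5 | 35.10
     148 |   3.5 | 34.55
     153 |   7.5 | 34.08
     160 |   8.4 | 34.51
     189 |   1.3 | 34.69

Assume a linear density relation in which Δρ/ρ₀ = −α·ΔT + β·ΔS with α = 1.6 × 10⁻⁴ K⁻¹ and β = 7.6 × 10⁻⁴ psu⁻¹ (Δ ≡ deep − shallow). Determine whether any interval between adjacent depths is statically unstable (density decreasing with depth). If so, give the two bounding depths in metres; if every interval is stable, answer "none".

Evaluate Δρ/ρ₀ = −αΔT + βΔS across each adjacent pair:
  68–147 m: −αΔT+βΔS = −(1.6 × 10⁻⁴)(+1.8)+(7.6 × 10⁻⁴)(+0.93) = 4.2 × 10⁻⁴ → stable
  147–148 m: −αΔT+βΔS = −(1.6 × 10⁻⁴)(-5.0)+(7.6 × 10⁻⁴)(-0.55) = 3.8 × 10⁻⁴ → stable
  148–153 m: −αΔT+βΔS = −(1.6 × 10⁻⁴)(+4.0)+(7.6 × 10⁻⁴)(-0.47) = -1.0 × 10⁻³ → UNSTABLE
  153–160 m: −αΔT+βΔS = −(1.6 × 10⁻⁴)(+0.9)+(7.6 × 10⁻⁴)(+0.43) = 1.8 × 10⁻⁴ → stable
  160–189 m: −αΔT+βΔS = −(1.6 × 10⁻⁴)(-7.1)+(7.6 × 10⁻⁴)(+0.18) = 1.3 × 10⁻³ → stable
The 148–153 m interval has Δρ < 0: lighter water underlies denser water.

148–153 m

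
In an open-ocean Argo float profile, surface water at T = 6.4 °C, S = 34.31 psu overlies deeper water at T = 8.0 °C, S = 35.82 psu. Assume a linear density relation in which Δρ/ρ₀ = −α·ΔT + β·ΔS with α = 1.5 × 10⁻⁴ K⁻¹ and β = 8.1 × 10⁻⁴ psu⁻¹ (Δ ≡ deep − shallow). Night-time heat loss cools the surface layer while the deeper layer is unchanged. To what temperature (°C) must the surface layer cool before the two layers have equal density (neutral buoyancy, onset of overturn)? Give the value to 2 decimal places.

-0.15 °C

Neutral buoyancy requires Δρ = 0, i.e. −α(T_deep − T_surf′) + β(S_deep − S_surf) = 0.
T_surf′ = T_deep − (β/α)·ΔS = 8.0 − (8.1 × 10⁻⁴/1.5 × 10⁻⁴)·(+1.51) = -0.1540 °C.
Cooling required: 6.4 − (-0.1540) = 6.5540 °C.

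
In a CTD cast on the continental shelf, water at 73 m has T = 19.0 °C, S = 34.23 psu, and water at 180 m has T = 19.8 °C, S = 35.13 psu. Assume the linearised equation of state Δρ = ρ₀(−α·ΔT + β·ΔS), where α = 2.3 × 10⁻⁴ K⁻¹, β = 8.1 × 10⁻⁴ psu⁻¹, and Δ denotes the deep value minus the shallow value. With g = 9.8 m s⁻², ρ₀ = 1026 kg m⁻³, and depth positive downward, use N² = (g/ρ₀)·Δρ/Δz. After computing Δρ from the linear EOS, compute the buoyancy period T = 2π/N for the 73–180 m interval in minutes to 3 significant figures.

ΔT = +0.8 K, ΔS = +0.90 psu (deep − shallow).
Δρ/ρ₀ = −αΔT + βΔS = -1.84 × 10⁻⁴ + 7.29 × 10⁻⁴ = 5.45 × 10⁻⁴, so Δρ ≈ 0.5592 kg m⁻³.
N² = (g/ρ₀)·Δρ/Δz = g·(Δρ/ρ₀)/Δz = 9.8 × 5.45 × 10⁻⁴ / 107 = 4.9916 × 10⁻⁵ s⁻².
N = √(4.9916 × 10⁻⁵) = 7.0651 × 10⁻³ rad s⁻¹ → T = 2π/N = 889.33 s = 14.822 min ≈ 14.8 min.

14.8 min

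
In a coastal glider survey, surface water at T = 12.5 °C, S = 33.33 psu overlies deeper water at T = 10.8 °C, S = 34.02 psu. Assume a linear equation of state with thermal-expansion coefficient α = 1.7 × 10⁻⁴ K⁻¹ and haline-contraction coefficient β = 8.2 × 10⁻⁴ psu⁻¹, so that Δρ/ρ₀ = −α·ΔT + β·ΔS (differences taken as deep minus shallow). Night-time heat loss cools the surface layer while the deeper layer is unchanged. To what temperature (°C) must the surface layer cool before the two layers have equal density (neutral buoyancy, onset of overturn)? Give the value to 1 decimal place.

7.5 °C

Neutral buoyancy requires Δρ = 0, i.e. −α(T_deep − T_surf′) + β(S_deep − S_surf) = 0.
T_surf′ = T_deep − (β/α)·ΔS = 10.8 − (8.2 × 10⁻⁴/1.7 × 10⁻⁴)·(+0.69) = 7.472 °C.
Cooling required: 12.5 − (7.472) = 5.028 °C.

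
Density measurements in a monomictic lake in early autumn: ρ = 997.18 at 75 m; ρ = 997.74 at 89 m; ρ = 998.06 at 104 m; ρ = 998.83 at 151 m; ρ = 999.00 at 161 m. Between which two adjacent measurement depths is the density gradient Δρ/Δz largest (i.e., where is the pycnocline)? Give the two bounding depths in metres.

75–89 m

Compute the density gradient over each adjacent pair:
  75–89 m: Δρ/Δz = 0.56/14 = 0.040 kg m⁻⁴
  89–104 m: Δρ/Δz = 0.32/15 = 0.021 kg m⁻⁴
  104–151 m: Δρ/Δz = 0.77/47 = 0.016 kg m⁻⁴
  151–161 m: Δρ/Δz = 0.17/10 = 0.017 kg m⁻⁴
The largest gradient is in the 75–89 m interval — the pycnocline.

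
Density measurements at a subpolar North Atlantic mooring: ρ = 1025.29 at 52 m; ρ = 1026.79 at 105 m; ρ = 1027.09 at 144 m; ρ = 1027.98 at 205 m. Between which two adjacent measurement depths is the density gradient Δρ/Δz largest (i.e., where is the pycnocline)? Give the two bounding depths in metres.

Compute the density gradient over each adjacent pair:
  52–105 m: Δρ/Δz = 1.50/53 = 0.028 kg m⁻⁴
  105–144 m: Δρ/Δz = 0.30/39 = 7.7 × 10⁻³ kg m⁻⁴
  144–205 m: Δρ/Δz = 0.89/61 = 0.015 kg m⁻⁴
The largest gradient is in the 52–105 m interval — the pycnocline.

52–105 m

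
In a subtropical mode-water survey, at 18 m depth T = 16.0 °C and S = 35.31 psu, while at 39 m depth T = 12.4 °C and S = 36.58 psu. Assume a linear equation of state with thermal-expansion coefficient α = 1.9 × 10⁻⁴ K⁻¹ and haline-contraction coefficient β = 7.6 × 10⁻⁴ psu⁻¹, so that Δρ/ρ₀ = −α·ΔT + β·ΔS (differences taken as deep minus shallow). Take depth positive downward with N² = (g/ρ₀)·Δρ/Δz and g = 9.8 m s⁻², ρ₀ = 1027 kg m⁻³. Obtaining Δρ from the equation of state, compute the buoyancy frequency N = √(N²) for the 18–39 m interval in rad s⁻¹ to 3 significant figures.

0.0277 rad s⁻¹

ΔT = -3.6 K, ΔS = +1.27 psu (deep − shallow).
Δρ/ρ₀ = −αΔT + βΔS = 6.84 × 10⁻⁴ + 9.652 × 10⁻⁴ = 1.6492 × 10⁻³, so Δρ ≈ 1.694 kg m⁻³.
N² = (g/ρ₀)·Δρ/Δz = g·(Δρ/ρ₀)/Δz = 9.8 × 1.6492 × 10⁻³ / 21 = 7.6963 × 10⁻⁴ s⁻².
N = √(7.6963 × 10⁻⁴) = 0.027742 rad s⁻¹ ≈ 0.0277 rad s⁻¹.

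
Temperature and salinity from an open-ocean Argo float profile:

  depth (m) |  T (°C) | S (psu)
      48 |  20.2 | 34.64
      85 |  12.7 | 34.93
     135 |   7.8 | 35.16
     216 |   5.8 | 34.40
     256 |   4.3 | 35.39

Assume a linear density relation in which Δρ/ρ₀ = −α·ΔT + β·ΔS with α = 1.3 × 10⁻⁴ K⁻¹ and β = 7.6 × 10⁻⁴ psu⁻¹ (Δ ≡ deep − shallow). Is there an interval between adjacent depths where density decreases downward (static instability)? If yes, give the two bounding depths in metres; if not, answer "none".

135–216 m

Evaluate Δρ/ρ₀ = −αΔT + βΔS across each adjacent pair:
  48–85 m: −αΔT+βΔS = −(1.3 × 10⁻⁴)(-7.5)+(7.6 × 10⁻⁴)(+0.29) = 1.2 × 10⁻³ → stable
  85–135 m: −αΔT+βΔS = −(1.3 × 10⁻⁴)(-4.9)+(7.6 × 10⁻⁴)(+0.23) = 8.1 × 10⁻⁴ → stable
  135–216 m: −αΔT+βΔS = −(1.3 × 10⁻⁴)(-2.0)+(7.6 × 10⁻⁴)(-0.76) = -3.2 × 10⁻⁴ → UNSTABLE
  216–256 m: −αΔT+βΔS = −(1.3 × 10⁻⁴)(-1.5)+(7.6 × 10⁻⁴)(+0.99) = 9.5 × 10⁻⁴ → stable
The 135–216 m interval has Δρ < 0: lighter water underlies denser water.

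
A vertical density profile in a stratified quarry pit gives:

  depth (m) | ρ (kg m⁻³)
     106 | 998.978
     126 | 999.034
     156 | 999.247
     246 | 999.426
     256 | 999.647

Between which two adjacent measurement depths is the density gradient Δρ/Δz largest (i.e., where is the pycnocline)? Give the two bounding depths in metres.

Compute the density gradient over each adjacent pair:
  106–126 m: Δρ/Δz = 0.056/20 = 2.8 × 10⁻³ kg m⁻⁴
  126–156 m: Δρ/Δz = 0.213/30 = 7.1 × 10⁻³ kg m⁻⁴
  156–246 m: Δρ/Δz = 0.179/90 = 2.0 × 10⁻³ kg m⁻⁴
  246–256 m: Δρ/Δz = 0.221/10 = 0.022 kg m⁻⁴
The largest gradient is in the 246–256 m interval — the pycnocline.

246–256 m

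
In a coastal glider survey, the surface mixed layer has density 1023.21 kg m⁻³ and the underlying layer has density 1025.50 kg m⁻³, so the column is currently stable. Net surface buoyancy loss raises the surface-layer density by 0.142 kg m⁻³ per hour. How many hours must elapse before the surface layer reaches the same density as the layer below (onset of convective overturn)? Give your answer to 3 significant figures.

Density deficit of the surface layer: 1025.50 − 1023.21 = 2.29 kg m⁻³.
Required change = 2.29 / 0.142 = 16.1 hours.

16.1 hours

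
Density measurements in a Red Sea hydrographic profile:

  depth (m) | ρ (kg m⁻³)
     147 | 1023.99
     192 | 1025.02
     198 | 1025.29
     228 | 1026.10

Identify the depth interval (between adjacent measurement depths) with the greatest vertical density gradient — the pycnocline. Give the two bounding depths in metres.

192–198 m

Compute the density gradient over each adjacent pair:
  147–192 m: Δρ/Δz = 1.03/45 = 0.023 kg m⁻⁴
  192–198 m: Δρ/Δz = 0.27/6 = 0.045 kg m⁻⁴
  198–228 m: Δρ/Δz = 0.81/30 = 0.027 kg m⁻⁴
The largest gradient is in the 192–198 m interval — the pycnocline.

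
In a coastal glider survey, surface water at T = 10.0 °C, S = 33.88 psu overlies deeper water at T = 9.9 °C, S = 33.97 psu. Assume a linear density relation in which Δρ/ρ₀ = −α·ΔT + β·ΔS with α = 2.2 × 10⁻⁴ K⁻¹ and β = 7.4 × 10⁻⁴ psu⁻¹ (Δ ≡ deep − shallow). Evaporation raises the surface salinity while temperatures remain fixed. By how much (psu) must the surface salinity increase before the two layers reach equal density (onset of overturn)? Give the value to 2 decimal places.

Neutral buoyancy requires −α(T_deep − T_surf) + β(S_deep − S_surf′) = 0.
S_surf′ = S_deep − (α/β)·ΔT = 33.97 − (2.2 × 10⁻⁴/7.4 × 10⁻⁴)·(-0.1) = 33.9997 psu.
Increase required: 33.9997 − 33.88 = 0.1197 psu.

0.12 psu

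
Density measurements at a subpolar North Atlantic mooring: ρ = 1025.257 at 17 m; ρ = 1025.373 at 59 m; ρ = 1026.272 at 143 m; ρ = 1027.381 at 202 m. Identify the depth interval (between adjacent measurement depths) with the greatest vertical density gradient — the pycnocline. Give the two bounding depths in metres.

Compute the density gradient over each adjacent pair:
  17–59 m: Δρ/Δz = 0.116/42 = 2.8 × 10⁻³ kg m⁻⁴
  59–143 m: Δρ/Δz = 0.899/84 = 0.011 kg m⁻⁴
  143–202 m: Δρ/Δz = 1.109/59 = 0.019 kg m⁻⁴
The largest gradient is in the 143–202 m interval — the pycnocline.

143–202 m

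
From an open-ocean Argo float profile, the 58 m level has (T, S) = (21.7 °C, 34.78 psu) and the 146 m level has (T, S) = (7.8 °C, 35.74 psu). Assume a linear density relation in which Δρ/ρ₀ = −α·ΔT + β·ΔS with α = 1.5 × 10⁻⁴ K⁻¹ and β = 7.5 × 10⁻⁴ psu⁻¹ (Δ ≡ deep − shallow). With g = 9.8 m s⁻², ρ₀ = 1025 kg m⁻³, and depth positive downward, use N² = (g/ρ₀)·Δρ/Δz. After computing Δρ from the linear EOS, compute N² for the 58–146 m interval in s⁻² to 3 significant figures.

ΔT = -13.9 K, ΔS = +0.96 psu (deep − shallow).
Δρ/ρ₀ = −αΔT + βΔS = 2.085 × 10⁻³ + 7.20 × 10⁻⁴ = 2.805 × 10⁻³, so Δρ ≈ 2.875 kg m⁻³.
N² = (g/ρ₀)·Δρ/Δz = g·(Δρ/ρ₀)/Δz = 9.8 × 2.805 × 10⁻³ / 88 = 3.1238 × 10⁻⁴ s⁻² ≈ 3.12 × 10⁻⁴ s⁻².

3.12 × 10⁻⁴ s⁻²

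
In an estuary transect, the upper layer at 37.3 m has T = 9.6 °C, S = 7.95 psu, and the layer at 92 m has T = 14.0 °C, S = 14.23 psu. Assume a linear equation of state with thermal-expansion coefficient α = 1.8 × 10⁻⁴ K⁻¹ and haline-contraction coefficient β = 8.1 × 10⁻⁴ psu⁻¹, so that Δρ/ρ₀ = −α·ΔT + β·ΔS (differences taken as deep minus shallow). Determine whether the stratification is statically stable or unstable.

stable

ΔT = 14.0 − 9.6 = +4.4 K and ΔS = 14.23 − 7.95 = +6.28 psu (deep − shallow).
−αΔT = -7.92 × 10⁻⁴; βΔS = 5.0868 × 10⁻³; sum Δρ/ρ₀ = 4.2948 × 10⁻³.
Δρ/ρ₀ > 0, so Δρ > 0: deeper water is denser → statically stable.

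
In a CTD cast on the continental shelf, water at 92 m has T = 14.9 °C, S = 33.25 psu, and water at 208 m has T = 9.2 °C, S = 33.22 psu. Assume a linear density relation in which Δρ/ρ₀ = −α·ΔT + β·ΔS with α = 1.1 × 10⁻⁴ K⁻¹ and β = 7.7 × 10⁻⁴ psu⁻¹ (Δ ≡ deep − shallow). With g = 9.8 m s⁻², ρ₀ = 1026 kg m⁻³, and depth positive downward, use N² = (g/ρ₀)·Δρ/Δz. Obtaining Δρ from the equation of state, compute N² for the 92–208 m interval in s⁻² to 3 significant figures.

5.10 × 10⁻⁵ s⁻²

ΔT = -5.7 K, ΔS = -0.03 psu (deep − shallow).
Δρ/ρ₀ = −αΔT + βΔS = 6.27 × 10⁻⁴ − 2.31 × 10⁻⁵ = 6.039 × 10⁻⁴, so Δρ ≈ 0.6196 kg m⁻³.
N² = (g/ρ₀)·Δρ/Δz = g·(Δρ/ρ₀)/Δz = 9.8 × 6.039 × 10⁻⁴ / 116 = 5.1019 × 10⁻⁵ s⁻² ≈ 5.10 × 10⁻⁵ s⁻².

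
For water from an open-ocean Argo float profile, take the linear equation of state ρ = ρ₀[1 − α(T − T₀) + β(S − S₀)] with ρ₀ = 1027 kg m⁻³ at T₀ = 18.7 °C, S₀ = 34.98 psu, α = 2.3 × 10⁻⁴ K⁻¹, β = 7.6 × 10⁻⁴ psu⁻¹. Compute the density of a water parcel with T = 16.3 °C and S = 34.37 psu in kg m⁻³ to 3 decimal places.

T − T₀ = -2.4 K, S − S₀ = -0.61 psu.
Bracket = 1 − α·(-2.4) + β·(-0.61) = 1 + (8.84 × 10⁻⁵) = 1.0000884.
ρ = 1027 × 1.0000884 = 1027.091 kg m⁻³.

1027.091 kg m⁻³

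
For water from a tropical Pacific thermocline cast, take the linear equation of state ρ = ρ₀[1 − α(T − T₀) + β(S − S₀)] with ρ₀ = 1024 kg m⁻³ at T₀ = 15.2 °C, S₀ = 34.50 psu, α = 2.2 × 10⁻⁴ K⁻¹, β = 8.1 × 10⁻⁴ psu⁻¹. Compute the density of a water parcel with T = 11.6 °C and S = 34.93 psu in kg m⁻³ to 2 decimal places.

T − T₀ = -3.6 K, S − S₀ = +0.43 psu.
Bracket = 1 − α·(-3.6) + β·(+0.43) = 1 + (1.1403 × 10⁻³) = 1.0011403.
ρ = 1024 × 1.0011403 = 1025.17 kg m⁻³.

1025.17 kg m⁻³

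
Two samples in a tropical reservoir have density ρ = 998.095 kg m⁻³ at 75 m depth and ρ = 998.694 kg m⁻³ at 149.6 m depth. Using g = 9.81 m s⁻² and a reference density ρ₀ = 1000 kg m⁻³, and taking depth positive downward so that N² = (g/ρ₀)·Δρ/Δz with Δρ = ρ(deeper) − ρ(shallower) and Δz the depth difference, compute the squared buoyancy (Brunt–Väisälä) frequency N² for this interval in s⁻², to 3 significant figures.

Δρ = 998.694 − 998.095 = 0.599 kg m⁻³ over Δz = 149.6 − 75 = 74.6 m.
N² = (9.81/1000) × (0.599/74.6) = 7.8769 × 10⁻⁵ s⁻² ≈ 7.88 × 10⁻⁵ s⁻².
N² > 0, so the interval is statically stable.

7.88 × 10⁻⁵ s⁻²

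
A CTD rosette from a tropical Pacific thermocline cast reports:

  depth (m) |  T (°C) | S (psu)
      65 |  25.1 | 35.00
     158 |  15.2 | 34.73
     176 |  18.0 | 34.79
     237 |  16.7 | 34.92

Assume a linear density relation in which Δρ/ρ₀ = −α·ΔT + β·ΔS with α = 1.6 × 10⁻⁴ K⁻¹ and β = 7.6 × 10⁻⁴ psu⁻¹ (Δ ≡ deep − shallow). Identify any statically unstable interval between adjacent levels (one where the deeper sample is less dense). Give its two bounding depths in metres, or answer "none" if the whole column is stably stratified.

158–176 m

Evaluate Δρ/ρ₀ = −αΔT + βΔS across each adjacent pair:
  65–158 m: −αΔT+βΔS = −(1.6 × 10⁻⁴)(-9.9)+(7.6 × 10⁻⁴)(-0.27) = 1.4 × 10⁻³ → stable
  158–176 m: −αΔT+βΔS = −(1.6 × 10⁻⁴)(+2.8)+(7.6 × 10⁻⁴)(+0.06) = -4.0 × 10⁻⁴ → UNSTABLE
  176–237 m: −αΔT+βΔS = −(1.6 × 10⁻⁴)(-1.3)+(7.6 × 10⁻⁴)(+0.13) = 3.1 × 10⁻⁴ → stable
The 158–176 m interval has Δρ < 0: lighter water underlies denser water.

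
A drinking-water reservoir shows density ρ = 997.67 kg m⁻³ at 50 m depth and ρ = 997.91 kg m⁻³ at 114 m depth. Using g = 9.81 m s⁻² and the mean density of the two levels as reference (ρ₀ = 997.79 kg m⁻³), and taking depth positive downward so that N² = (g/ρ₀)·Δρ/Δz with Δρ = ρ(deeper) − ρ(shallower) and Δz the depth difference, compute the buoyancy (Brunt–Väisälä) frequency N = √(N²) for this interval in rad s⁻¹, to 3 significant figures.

6.07 × 10⁻³ rad s⁻¹

Δρ = 997.91 − 997.67 = 0.24 kg m⁻³ over Δz = 114 − 50 = 64 m.
N² = (9.81/997.79) × (0.24/64) = 3.6869 × 10⁻⁵ s⁻².
N = √(3.6869 × 10⁻⁵) = 6.0720 × 10⁻³ rad s⁻¹ ≈ 6.07 × 10⁻³ rad s⁻¹.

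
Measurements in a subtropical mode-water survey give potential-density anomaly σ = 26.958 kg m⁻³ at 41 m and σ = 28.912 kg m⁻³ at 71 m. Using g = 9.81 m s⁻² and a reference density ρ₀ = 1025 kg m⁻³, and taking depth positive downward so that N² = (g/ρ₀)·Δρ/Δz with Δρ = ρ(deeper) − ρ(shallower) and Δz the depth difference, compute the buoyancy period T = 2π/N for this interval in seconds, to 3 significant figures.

Δρ = 1028.912 − 1026.958 = 1.954 kg m⁻³ over Δz = 71 − 41 = 30 m.
N² = (9.81/1025) × (1.954/30) = 6.2337 × 10⁻⁴ s⁻².
N = √(6.2337 × 10⁻⁴) = 0.024967 rad s⁻¹, so T = 2π/N = 251.66 s ≈ 252 s.

252 s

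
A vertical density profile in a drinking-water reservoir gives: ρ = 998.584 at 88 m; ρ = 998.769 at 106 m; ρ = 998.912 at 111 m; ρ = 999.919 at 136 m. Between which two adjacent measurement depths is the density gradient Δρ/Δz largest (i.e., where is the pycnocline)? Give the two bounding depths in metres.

Compute the density gradient over each adjacent pair:
  88–106 m: Δρ/Δz = 0.185/18 = 0.010 kg m⁻⁴
  106–111 m: Δρ/Δz = 0.143/5 = 0.029 kg m⁻⁴
  111–136 m: Δρ/Δz = 1.007/25 = 0.040 kg m⁻⁴
The largest gradient is in the 111–136 m interval — the pycnocline.

111–136 m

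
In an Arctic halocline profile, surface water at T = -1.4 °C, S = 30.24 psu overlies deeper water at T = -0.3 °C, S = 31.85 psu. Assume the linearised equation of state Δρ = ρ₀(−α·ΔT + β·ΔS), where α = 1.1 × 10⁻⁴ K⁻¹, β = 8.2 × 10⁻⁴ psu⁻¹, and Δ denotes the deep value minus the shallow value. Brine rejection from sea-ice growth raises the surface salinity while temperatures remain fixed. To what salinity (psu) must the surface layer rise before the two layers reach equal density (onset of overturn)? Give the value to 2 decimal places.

Neutral buoyancy requires −α(T_deep − T_surf) + β(S_deep − S_surf′) = 0.
S_surf′ = S_deep − (α/β)·ΔT = 31.85 − (1.1 × 10⁻⁴/8.2 × 10⁻⁴)·(+1.1) = 31.7024 psu.
Increase required: 31.7024 − 30.24 = 1.4624 psu.

31.70 psu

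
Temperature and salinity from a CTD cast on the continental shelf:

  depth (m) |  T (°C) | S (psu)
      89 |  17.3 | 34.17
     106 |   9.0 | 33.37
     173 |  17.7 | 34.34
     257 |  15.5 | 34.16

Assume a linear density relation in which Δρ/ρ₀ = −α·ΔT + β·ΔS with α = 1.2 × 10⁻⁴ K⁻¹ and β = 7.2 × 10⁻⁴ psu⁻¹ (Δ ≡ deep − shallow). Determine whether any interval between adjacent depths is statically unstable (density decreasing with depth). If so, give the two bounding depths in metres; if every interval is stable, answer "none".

106–173 m

Evaluate Δρ/ρ₀ = −αΔT + βΔS across each adjacent pair:
  89–106 m: −αΔT+βΔS = −(1.2 × 10⁻⁴)(-8.3)+(7.2 × 10⁻⁴)(-0.80) = 4.2 × 10⁻⁴ → stable
  106–173 m: −αΔT+βΔS = −(1.2 × 10⁻⁴)(+8.7)+(7.2 × 10⁻⁴)(+0.97) = -3.5 × 10⁻⁴ → UNSTABLE
  173–257 m: −αΔT+βΔS = −(1.2 × 10⁻⁴)(-2.2)+(7.2 × 10⁻⁴)(-0.18) = 1.3 × 10⁻⁴ → stable
The 106–173 m interval has Δρ < 0: lighter water underlies denser water.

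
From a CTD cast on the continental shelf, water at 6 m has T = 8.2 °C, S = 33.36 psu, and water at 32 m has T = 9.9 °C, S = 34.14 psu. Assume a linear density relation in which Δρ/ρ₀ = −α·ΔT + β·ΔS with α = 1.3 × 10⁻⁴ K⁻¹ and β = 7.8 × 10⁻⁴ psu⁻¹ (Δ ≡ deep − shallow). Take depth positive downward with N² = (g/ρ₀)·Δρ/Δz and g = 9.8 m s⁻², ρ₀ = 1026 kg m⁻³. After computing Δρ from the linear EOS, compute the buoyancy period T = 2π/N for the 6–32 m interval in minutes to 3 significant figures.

ΔT = +1.7 K, ΔS = +0.78 psu (deep − shallow).
Δρ/ρ₀ = −αΔT + βΔS = -2.21 × 10⁻⁴ + 6.084 × 10⁻⁴ = 3.874 × 10⁻⁴, so Δρ ≈ 0.3975 kg m⁻³.
N² = (g/ρ₀)·Δρ/Δz = g·(Δρ/ρ₀)/Δz = 9.8 × 3.874 × 10⁻⁴ / 26 = 1.4602 × 10⁻⁴ s⁻².
N = √(1.4602 × 10⁻⁴) = 0.012084 rad s⁻¹ → T = 2π/N = 519.96 s = 8.6660 min ≈ 8.67 min.

8.67 min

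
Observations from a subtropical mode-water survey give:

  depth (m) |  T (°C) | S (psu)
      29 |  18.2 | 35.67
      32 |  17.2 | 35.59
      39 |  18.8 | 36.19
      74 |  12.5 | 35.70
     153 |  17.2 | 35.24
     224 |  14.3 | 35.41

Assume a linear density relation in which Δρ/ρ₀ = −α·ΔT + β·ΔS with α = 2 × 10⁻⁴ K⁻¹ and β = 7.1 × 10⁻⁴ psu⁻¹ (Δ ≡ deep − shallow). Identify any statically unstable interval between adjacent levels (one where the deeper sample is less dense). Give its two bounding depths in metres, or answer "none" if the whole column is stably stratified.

Evaluate Δρ/ρ₀ = −αΔT + βΔS across each adjacent pair:
  29–32 m: −αΔT+βΔS = −(2 × 10⁻⁴)(-1.0)+(7.1 × 10⁻⁴)(-0.08) = 1.4 × 10⁻⁴ → stable
  32–39 m: −αΔT+βΔS = −(2 × 10⁻⁴)(+1.6)+(7.1 × 10⁻⁴)(+0.60) = 1.1 × 10⁻⁴ → stable
  39–74 m: −αΔT+βΔS = −(2 × 10⁻⁴)(-6.3)+(7.1 × 10⁻⁴)(-0.49) = 9.1 × 10⁻⁴ → stable
  74–153 m: −αΔT+βΔS = −(2 × 10⁻⁴)(+4.7)+(7.1 × 10⁻⁴)(-0.46) = -1.3 × 10⁻³ → UNSTABLE
  153–224 m: −αΔT+βΔS = −(2 × 10⁻⁴)(-2.9)+(7.1 × 10⁻⁴)(+0.17) = 7.0 × 10⁻⁴ → stable
The 74–153 m interval has Δρ < 0: lighter water underlies denser water.

74–153 m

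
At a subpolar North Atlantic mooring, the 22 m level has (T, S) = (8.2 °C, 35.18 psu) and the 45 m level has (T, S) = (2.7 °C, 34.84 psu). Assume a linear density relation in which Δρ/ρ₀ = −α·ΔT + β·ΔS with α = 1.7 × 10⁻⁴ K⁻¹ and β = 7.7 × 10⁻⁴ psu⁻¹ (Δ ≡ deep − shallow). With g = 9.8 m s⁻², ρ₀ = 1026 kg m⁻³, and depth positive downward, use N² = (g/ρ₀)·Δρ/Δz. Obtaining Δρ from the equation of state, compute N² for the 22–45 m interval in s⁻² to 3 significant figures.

ΔT = -5.5 K, ΔS = -0.34 psu (deep − shallow).
Δρ/ρ₀ = −αΔT + βΔS = 9.35 × 10⁻⁴ − 2.618 × 10⁻⁴ = 6.732 × 10⁻⁴, so Δρ ≈ 0.6907 kg m⁻³.
N² = (g/ρ₀)·Δρ/Δz = g·(Δρ/ρ₀)/Δz = 9.8 × 6.732 × 10⁻⁴ / 23 = 2.8684 × 10⁻⁴ s⁻² ≈ 2.87 × 10⁻⁴ s⁻².

2.87 × 10⁻⁴ s⁻²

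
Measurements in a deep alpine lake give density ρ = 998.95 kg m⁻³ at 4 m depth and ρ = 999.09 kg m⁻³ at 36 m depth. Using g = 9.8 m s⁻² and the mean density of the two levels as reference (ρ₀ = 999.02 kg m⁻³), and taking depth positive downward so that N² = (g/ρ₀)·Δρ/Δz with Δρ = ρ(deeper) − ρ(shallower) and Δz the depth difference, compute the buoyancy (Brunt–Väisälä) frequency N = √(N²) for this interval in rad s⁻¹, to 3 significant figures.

Δρ = 999.09 − 998.95 = 0.14 kg m⁻³ over Δz = 36 − 4 = 32 m.
N² = (9.8/999.02) × (0.14/32) = 4.2917 × 10⁻⁵ s⁻².
N = √(4.2917 × 10⁻⁵) = 6.5511 × 10⁻³ rad s⁻¹ ≈ 6.55 × 10⁻³ rad s⁻¹.

6.55 × 10⁻³ rad s⁻¹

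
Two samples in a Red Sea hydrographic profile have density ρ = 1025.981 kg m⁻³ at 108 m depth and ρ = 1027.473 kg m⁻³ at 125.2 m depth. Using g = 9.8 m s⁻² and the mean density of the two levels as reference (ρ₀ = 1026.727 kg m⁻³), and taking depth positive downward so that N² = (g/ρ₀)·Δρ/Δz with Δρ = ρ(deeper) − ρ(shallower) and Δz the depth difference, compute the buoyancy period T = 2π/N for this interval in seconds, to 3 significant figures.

218 s

Δρ = 1027.473 − 1025.981 = 1.492 kg m⁻³ over Δz = 125.2 − 108 = 17.2 m.
N² = (9.8/1026.727) × (1.492/17.2) = 8.2796 × 10⁻⁴ s⁻².
N = √(8.2796 × 10⁻⁴) = 0.028774 rad s⁻¹, so T = 2π/N = 218.36 s ≈ 218 s.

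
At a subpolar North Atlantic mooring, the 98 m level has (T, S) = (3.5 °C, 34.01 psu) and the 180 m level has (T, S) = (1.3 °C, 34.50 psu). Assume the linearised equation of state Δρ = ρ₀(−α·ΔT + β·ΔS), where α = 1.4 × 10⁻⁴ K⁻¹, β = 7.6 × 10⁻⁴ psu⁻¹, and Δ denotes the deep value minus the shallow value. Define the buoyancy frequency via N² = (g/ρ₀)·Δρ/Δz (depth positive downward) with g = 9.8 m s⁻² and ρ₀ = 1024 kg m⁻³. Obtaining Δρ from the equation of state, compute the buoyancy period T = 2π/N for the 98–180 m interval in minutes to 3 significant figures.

ΔT = -2.2 K, ΔS = +0.49 psu (deep − shallow).
Δρ/ρ₀ = −αΔT + βΔS = 3.08 × 10⁻⁴ + 3.724 × 10⁻⁴ = 6.804 × 10⁻⁴, so Δρ ≈ 0.6967 kg m⁻³.
N² = (g/ρ₀)·Δρ/Δz = g·(Δρ/ρ₀)/Δz = 9.8 × 6.804 × 10⁻⁴ / 82 = 8.1316 × 10⁻⁵ s⁻².
N = √(8.1316 × 10⁻⁵) = 9.0175 × 10⁻³ rad s⁻¹ → T = 2π/N = 696.78 s = 11.613 min ≈ 11.6 min.

11.6 min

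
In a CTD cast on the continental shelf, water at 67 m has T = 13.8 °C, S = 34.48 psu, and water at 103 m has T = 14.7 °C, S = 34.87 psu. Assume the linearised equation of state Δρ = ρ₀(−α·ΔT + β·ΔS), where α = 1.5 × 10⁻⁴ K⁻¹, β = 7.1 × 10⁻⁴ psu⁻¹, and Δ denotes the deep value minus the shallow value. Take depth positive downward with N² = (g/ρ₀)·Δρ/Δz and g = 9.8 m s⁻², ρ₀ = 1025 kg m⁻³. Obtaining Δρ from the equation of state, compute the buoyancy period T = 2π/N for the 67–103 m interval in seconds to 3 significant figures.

1.01 × 10³ s

ΔT = +0.9 K, ΔS = +0.39 psu (deep − shallow).
Δρ/ρ₀ = −αΔT + βΔS = -1.35 × 10⁻⁴ + 2.769 × 10⁻⁴ = 1.419 × 10⁻⁴, so Δρ ≈ 0.1454 kg m⁻³.
N² = (g/ρ₀)·Δρ/Δz = g·(Δρ/ρ₀)/Δz = 9.8 × 1.419 × 10⁻⁴ / 36 = 3.8628 × 10⁻⁵ s⁻².
N = √(3.8628 × 10⁻⁵) = 6.2151 × 10⁻³ rad s⁻¹ → T = 2π/N = 1.0110 × 10³ s ≈ 1.01 × 10³ s.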